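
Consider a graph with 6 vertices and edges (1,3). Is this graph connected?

Step 1: Build adjacency list from edges:
  1: 3
  2: (none)
  3: 1
  4: (none)
  5: (none)
  6: (none)

Step 2: Run BFS/DFS from vertex 1:
  Visited: {1, 3}
  Reached 2 of 6 vertices

Step 3: Only 2 of 6 vertices reached. Graph is disconnected.
Connected components: {1, 3}, {2}, {4}, {5}, {6}
Answer: No, the graph is not connected (5 components).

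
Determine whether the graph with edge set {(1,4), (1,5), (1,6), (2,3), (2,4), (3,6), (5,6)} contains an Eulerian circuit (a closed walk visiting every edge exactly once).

Step 1: Find the degree of each vertex:
  deg(1) = 3
  deg(2) = 2
  deg(3) = 2
  deg(4) = 2
  deg(5) = 2
  deg(6) = 3

Step 2: Count vertices with odd degree:
  Odd-degree vertices: 1, 6 (2 total)

Step 3: Apply Euler's theorem:
  - Eulerian circuit exists iff graph is connected and all vertices have even degree
  - Eulerian path exists iff graph is connected and has 0 or 2 odd-degree vertices

Graph is connected with exactly 2 odd-degree vertices (1, 6).
Eulerian path exists (starting and ending at the odd-degree vertices), but no Eulerian circuit.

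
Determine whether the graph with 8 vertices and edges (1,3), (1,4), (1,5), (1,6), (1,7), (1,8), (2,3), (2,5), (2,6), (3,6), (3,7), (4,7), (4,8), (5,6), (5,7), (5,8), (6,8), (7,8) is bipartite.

Step 1: Attempt 2-coloring using BFS:
  Start at vertex 1, assign color 0
  Color vertex 3 with color 1 (neighbor of 1)
  Color vertex 4 with color 1 (neighbor of 1)
  Color vertex 5 with color 1 (neighbor of 1)
  Color vertex 6 with color 1 (neighbor of 1)
  Color vertex 7 with color 1 (neighbor of 1)
  Color vertex 8 with color 1 (neighbor of 1)
  Color vertex 2 with color 0 (neighbor of 3)

Step 2: Conflict found! Vertices 3 and 6 are adjacent but have the same color.
This means the graph contains an odd cycle.

The graph is NOT bipartite.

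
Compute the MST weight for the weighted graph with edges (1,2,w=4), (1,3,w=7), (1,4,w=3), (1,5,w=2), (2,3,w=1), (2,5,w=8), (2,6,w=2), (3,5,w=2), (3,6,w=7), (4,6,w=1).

Apply Kruskal's algorithm (sort edges by weight, add if no cycle):

Sorted edges by weight:
  (2,3) w=1
  (4,6) w=1
  (1,5) w=2
  (2,6) w=2
  (3,5) w=2
  (1,4) w=3
  (1,2) w=4
  (1,3) w=7
  (3,6) w=7
  (2,5) w=8

Add edge (2,3) w=1 -- no cycle. Running total: 1
Add edge (4,6) w=1 -- no cycle. Running total: 2
Add edge (1,5) w=2 -- no cycle. Running total: 4
Add edge (2,6) w=2 -- no cycle. Running total: 6
Add edge (3,5) w=2 -- no cycle. Running total: 8

MST edges: (2,3,w=1), (4,6,w=1), (1,5,w=2), (2,6,w=2), (3,5,w=2)
Total MST weight: 1 + 1 + 2 + 2 + 2 = 8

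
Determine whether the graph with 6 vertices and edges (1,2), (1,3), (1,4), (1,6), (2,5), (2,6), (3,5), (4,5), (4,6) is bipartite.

Step 1: Attempt 2-coloring using BFS:
  Start at vertex 1, assign color 0
  Color vertex 2 with color 1 (neighbor of 1)
  Color vertex 3 with color 1 (neighbor of 1)
  Color vertex 4 with color 1 (neighbor of 1)
  Color vertex 6 with color 1 (neighbor of 1)
  Color vertex 5 with color 0 (neighbor of 2)

Step 2: Conflict found! Vertices 2 and 6 are adjacent but have the same color.
This means the graph contains an odd cycle.

The graph is NOT bipartite.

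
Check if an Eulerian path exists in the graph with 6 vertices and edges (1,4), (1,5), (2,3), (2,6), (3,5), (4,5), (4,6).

Step 1: Find the degree of each vertex:
  deg(1) = 2
  deg(2) = 2
  deg(3) = 2
  deg(4) = 3
  deg(5) = 3
  deg(6) = 2

Step 2: Count vertices with odd degree:
  Odd-degree vertices: 4, 5 (2 total)

Step 3: Apply Euler's theorem:
  - Eulerian circuit exists iff graph is connected and all vertices have even degree
  - Eulerian path exists iff graph is connected and has 0 or 2 odd-degree vertices

Graph is connected with exactly 2 odd-degree vertices (4, 5).
Eulerian path exists (starting and ending at the odd-degree vertices), but no Eulerian circuit.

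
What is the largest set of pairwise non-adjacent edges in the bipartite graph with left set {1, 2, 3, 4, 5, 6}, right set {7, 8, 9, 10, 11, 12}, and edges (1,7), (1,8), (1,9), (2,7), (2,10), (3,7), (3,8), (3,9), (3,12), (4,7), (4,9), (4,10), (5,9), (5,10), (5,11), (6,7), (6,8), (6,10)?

Step 1: List the neighbors of each left vertex:
  1: 7, 8, 9
  2: 7, 10
  3: 7, 8, 9, 12
  4: 7, 9, 10
  5: 9, 10, 11
  6: 7, 8, 10

Step 2: Greedily match left vertices, then look for augmenting paths:
  Match 1 -- 7
  Match 2 -- 10
  Match 3 -- 12
  Match 4 -- 9
  Match 5 -- 11
  Match 6 -- 8
  No augmenting path remains.

Step 3: Verify this is maximum:
  Matching size 6 = min(|L|, |R|) = min(6, 6), which is an upper bound, so this matching is maximum.

Maximum matching: {(1,7), (2,10), (3,12), (4,9), (5,11), (6,8)}
Size: 6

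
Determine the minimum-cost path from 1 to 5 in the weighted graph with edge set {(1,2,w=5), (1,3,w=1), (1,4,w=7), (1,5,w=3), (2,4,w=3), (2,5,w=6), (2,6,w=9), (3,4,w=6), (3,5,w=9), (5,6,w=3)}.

Step 1: Build adjacency list with weights:
  1: 2(w=5), 3(w=1), 4(w=7), 5(w=3)
  2: 1(w=5), 4(w=3), 5(w=6), 6(w=9)
  3: 1(w=1), 4(w=6), 5(w=9)
  4: 1(w=7), 2(w=3), 3(w=6)
  5: 1(w=3), 2(w=6), 3(w=9), 6(w=3)
  6: 2(w=9), 5(w=3)

Step 2: Apply Dijkstra's algorithm from vertex 1:
  Visit vertex 1 (distance=0)
    Update dist[2] = 5
    Update dist[3] = 1
    Update dist[4] = 7
    Update dist[5] = 3
  Visit vertex 3 (distance=1)
  Visit vertex 5 (distance=3)
    Update dist[6] = 6

Step 3: Shortest path: 1 -> 5
Total weight: 3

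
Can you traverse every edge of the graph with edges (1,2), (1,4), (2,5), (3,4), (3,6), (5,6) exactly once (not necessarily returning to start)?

Step 1: Find the degree of each vertex:
  deg(1) = 2
  deg(2) = 2
  deg(3) = 2
  deg(4) = 2
  deg(5) = 2
  deg(6) = 2

Step 2: Count vertices with odd degree:
  All vertices have even degree (0 odd-degree vertices)

Step 3: Apply Euler's theorem:
  - Eulerian circuit exists iff graph is connected and all vertices have even degree
  - Eulerian path exists iff graph is connected and has 0 or 2 odd-degree vertices

Graph is connected with 0 odd-degree vertices.
Both Eulerian circuit and Eulerian path exist.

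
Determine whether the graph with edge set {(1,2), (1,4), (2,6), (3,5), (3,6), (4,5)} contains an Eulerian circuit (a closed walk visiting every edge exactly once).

Step 1: Find the degree of each vertex:
  deg(1) = 2
  deg(2) = 2
  deg(3) = 2
  deg(4) = 2
  deg(5) = 2
  deg(6) = 2

Step 2: Count vertices with odd degree:
  All vertices have even degree (0 odd-degree vertices)

Step 3: Apply Euler's theorem:
  - Eulerian circuit exists iff graph is connected and all vertices have even degree
  - Eulerian path exists iff graph is connected and has 0 or 2 odd-degree vertices

Graph is connected with 0 odd-degree vertices.
Both Eulerian circuit and Eulerian path exist.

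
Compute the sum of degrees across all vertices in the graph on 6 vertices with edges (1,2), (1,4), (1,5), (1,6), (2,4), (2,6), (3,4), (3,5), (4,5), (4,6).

Step 1: Count edges incident to each vertex:
  deg(1) = 4 (neighbors: 2, 4, 5, 6)
  deg(2) = 3 (neighbors: 1, 4, 6)
  deg(3) = 2 (neighbors: 4, 5)
  deg(4) = 5 (neighbors: 1, 2, 3, 5, 6)
  deg(5) = 3 (neighbors: 1, 3, 4)
  deg(6) = 3 (neighbors: 1, 2, 4)

Step 2: Sum all degrees:
  4 + 3 + 2 + 5 + 3 + 3 = 20

Verification: sum of degrees = 2 * |E| = 2 * 10 = 20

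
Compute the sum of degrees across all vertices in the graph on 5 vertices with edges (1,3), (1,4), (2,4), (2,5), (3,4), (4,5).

Step 1: Count edges incident to each vertex:
  deg(1) = 2 (neighbors: 3, 4)
  deg(2) = 2 (neighbors: 4, 5)
  deg(3) = 2 (neighbors: 1, 4)
  deg(4) = 4 (neighbors: 1, 2, 3, 5)
  deg(5) = 2 (neighbors: 2, 4)

Step 2: Sum all degrees:
  2 + 2 + 2 + 4 + 2 = 12

Verification: sum of degrees = 2 * |E| = 2 * 6 = 12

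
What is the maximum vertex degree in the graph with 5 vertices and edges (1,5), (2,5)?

Step 1: Count edges incident to each vertex:
  deg(1) = 1 (neighbors: 5)
  deg(2) = 1 (neighbors: 5)
  deg(3) = 0 (neighbors: none)
  deg(4) = 0 (neighbors: none)
  deg(5) = 2 (neighbors: 1, 2)

Step 2: Find maximum:
  max(1, 1, 0, 0, 2) = 2 (vertex 5)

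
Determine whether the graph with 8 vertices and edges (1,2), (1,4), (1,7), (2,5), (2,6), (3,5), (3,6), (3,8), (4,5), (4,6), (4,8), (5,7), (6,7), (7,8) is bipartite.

Step 1: Attempt 2-coloring using BFS:
  Start at vertex 1, assign color 0
  Color vertex 2 with color 1 (neighbor of 1)
  Color vertex 4 with color 1 (neighbor of 1)
  Color vertex 7 with color 1 (neighbor of 1)
  Color vertex 5 with color 0 (neighbor of 2)
  Color vertex 6 with color 0 (neighbor of 2)
  Color vertex 8 with color 0 (neighbor of 4)
  Color vertex 3 with color 1 (neighbor of 5)

Step 2: 2-coloring succeeded. No conflicts found.
  Set A (color 0): {1, 5, 6, 8}
  Set B (color 1): {2, 3, 4, 7}

The graph is bipartite with partition {1, 5, 6, 8}, {2, 3, 4, 7}.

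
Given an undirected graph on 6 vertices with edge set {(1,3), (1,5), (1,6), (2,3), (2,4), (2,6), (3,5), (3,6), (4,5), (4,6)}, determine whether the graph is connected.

Step 1: Build adjacency list from edges:
  1: 3, 5, 6
  2: 3, 4, 6
  3: 1, 2, 5, 6
  4: 2, 5, 6
  5: 1, 3, 4
  6: 1, 2, 3, 4

Step 2: Run BFS/DFS from vertex 1:
  Visited: {1, 3, 5, 6, 2, 4}
  Reached 6 of 6 vertices

Step 3: All 6 vertices reached from vertex 1, so the graph is connected.
Answer: Yes, the graph is connected.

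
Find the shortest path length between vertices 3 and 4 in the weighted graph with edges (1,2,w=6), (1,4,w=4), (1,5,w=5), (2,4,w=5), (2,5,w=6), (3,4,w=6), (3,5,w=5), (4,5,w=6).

Step 1: Build adjacency list with weights:
  1: 2(w=6), 4(w=4), 5(w=5)
  2: 1(w=6), 4(w=5), 5(w=6)
  3: 4(w=6), 5(w=5)
  4: 1(w=4), 2(w=5), 3(w=6), 5(w=6)
  5: 1(w=5), 2(w=6), 3(w=5), 4(w=6)

Step 2: Apply Dijkstra's algorithm from vertex 3:
  Visit vertex 3 (distance=0)
    Update dist[4] = 6
    Update dist[5] = 5
  Visit vertex 5 (distance=5)
    Update dist[1] = 10
    Update dist[2] = 11
  Visit vertex 4 (distance=6)

Step 3: Shortest path: 3 -> 4
Total weight: 6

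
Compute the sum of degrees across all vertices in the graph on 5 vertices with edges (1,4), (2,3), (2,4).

Step 1: Count edges incident to each vertex:
  deg(1) = 1 (neighbors: 4)
  deg(2) = 2 (neighbors: 3, 4)
  deg(3) = 1 (neighbors: 2)
  deg(4) = 2 (neighbors: 1, 2)
  deg(5) = 0 (neighbors: none)

Step 2: Sum all degrees:
  1 + 2 + 1 + 2 + 0 = 6

Verification: sum of degrees = 2 * |E| = 2 * 3 = 6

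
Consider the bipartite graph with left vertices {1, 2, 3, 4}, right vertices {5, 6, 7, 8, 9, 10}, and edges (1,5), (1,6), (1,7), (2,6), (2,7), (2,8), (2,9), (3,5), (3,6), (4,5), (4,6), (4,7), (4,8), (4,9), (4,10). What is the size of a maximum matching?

Step 1: List the neighbors of each left vertex:
  1: 5, 6, 7
  2: 6, 7, 8, 9
  3: 5, 6
  4: 5, 6, 7, 8, 9, 10

Step 2: Greedily match left vertices, then look for augmenting paths:
  Match 1 -- 5
  Match 2 -- 8
  Match 3 -- 6
  Match 4 -- 7
  No augmenting path remains.

Step 3: Verify this is maximum:
  Matching size 4 = min(|L|, |R|) = min(4, 6), which is an upper bound, so this matching is maximum.

Maximum matching: {(1,5), (2,8), (3,6), (4,7)}
Size: 4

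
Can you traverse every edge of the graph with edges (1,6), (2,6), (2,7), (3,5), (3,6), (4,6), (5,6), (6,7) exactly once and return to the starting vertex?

Step 1: Find the degree of each vertex:
  deg(1) = 1
  deg(2) = 2
  deg(3) = 2
  deg(4) = 1
  deg(5) = 2
  deg(6) = 6
  deg(7) = 2

Step 2: Count vertices with odd degree:
  Odd-degree vertices: 1, 4 (2 total)

Step 3: Apply Euler's theorem:
  - Eulerian circuit exists iff graph is connected and all vertices have even degree
  - Eulerian path exists iff graph is connected and has 0 or 2 odd-degree vertices

Graph is connected with exactly 2 odd-degree vertices (1, 4).
Eulerian path exists (starting and ending at the odd-degree vertices), but no Eulerian circuit.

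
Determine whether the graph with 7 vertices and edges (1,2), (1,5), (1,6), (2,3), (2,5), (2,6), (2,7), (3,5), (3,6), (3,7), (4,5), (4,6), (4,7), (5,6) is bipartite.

Step 1: Attempt 2-coloring using BFS:
  Start at vertex 1, assign color 0
  Color vertex 2 with color 1 (neighbor of 1)
  Color vertex 5 with color 1 (neighbor of 1)
  Color vertex 6 with color 1 (neighbor of 1)
  Color vertex 3 with color 0 (neighbor of 2)

Step 2: Conflict found! Vertices 2 and 5 are adjacent but have the same color.
This means the graph contains an odd cycle.

The graph is NOT bipartite.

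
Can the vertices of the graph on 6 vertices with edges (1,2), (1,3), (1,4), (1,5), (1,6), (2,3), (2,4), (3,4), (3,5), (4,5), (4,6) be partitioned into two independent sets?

Step 1: Attempt 2-coloring using BFS:
  Start at vertex 1, assign color 0
  Color vertex 2 with color 1 (neighbor of 1)
  Color vertex 3 with color 1 (neighbor of 1)
  Color vertex 4 with color 1 (neighbor of 1)
  Color vertex 5 with color 1 (neighbor of 1)
  Color vertex 6 with color 1 (neighbor of 1)

Step 2: Conflict found! Vertices 2 and 3 are adjacent but have the same color.
This means the graph contains an odd cycle.

The graph is NOT bipartite.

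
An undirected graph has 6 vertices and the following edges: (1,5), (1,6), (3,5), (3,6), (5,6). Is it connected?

Step 1: Build adjacency list from edges:
  1: 5, 6
  2: (none)
  3: 5, 6
  4: (none)
  5: 1, 3, 6
  6: 1, 3, 5

Step 2: Run BFS/DFS from vertex 1:
  Visited: {1, 5, 6, 3}
  Reached 4 of 6 vertices

Step 3: Only 4 of 6 vertices reached. Graph is disconnected.
Connected components: {1, 3, 5, 6}, {2}, {4}
Answer: No, the graph is not connected (3 components).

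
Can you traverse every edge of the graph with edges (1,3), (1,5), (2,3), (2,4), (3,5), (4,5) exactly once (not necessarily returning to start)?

Step 1: Find the degree of each vertex:
  deg(1) = 2
  deg(2) = 2
  deg(3) = 3
  deg(4) = 2
  deg(5) = 3

Step 2: Count vertices with odd degree:
  Odd-degree vertices: 3, 5 (2 total)

Step 3: Apply Euler's theorem:
  - Eulerian circuit exists iff graph is connected and all vertices have even degree
  - Eulerian path exists iff graph is connected and has 0 or 2 odd-degree vertices

Graph is connected with exactly 2 odd-degree vertices (3, 5).
Eulerian path exists (starting and ending at the odd-degree vertices), but no Eulerian circuit.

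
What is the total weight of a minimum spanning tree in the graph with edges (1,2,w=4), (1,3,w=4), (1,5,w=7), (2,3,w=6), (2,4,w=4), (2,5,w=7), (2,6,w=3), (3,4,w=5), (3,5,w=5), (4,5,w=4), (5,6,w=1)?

Apply Kruskal's algorithm (sort edges by weight, add if no cycle):

Sorted edges by weight:
  (5,6) w=1
  (2,6) w=3
  (1,2) w=4
  (1,3) w=4
  (2,4) w=4
  (4,5) w=4
  (3,4) w=5
  (3,5) w=5
  (2,3) w=6
  (1,5) w=7
  (2,5) w=7

Add edge (5,6) w=1 -- no cycle. Running total: 1
Add edge (2,6) w=3 -- no cycle. Running total: 4
Add edge (1,2) w=4 -- no cycle. Running total: 8
Add edge (1,3) w=4 -- no cycle. Running total: 12
Add edge (2,4) w=4 -- no cycle. Running total: 16

MST edges: (5,6,w=1), (2,6,w=3), (1,2,w=4), (1,3,w=4), (2,4,w=4)
Total MST weight: 1 + 3 + 4 + 4 + 4 = 16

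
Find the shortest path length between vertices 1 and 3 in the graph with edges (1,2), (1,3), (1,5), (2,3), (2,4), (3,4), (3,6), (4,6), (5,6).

Step 1: Build adjacency list:
  1: 2, 3, 5
  2: 1, 3, 4
  3: 1, 2, 4, 6
  4: 2, 3, 6
  5: 1, 6
  6: 3, 4, 5

Step 2: BFS from vertex 1 to find shortest path to 3:
  vertex 2 reached at distance 1
  vertex 3 reached at distance 1

Step 3: Shortest path: 1 -> 3
Path length: 1 edge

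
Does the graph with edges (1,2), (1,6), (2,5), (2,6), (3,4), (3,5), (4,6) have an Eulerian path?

Step 1: Find the degree of each vertex:
  deg(1) = 2
  deg(2) = 3
  deg(3) = 2
  deg(4) = 2
  deg(5) = 2
  deg(6) = 3

Step 2: Count vertices with odd degree:
  Odd-degree vertices: 2, 6 (2 total)

Step 3: Apply Euler's theorem:
  - Eulerian circuit exists iff graph is connected and all vertices have even degree
  - Eulerian path exists iff graph is connected and has 0 or 2 odd-degree vertices

Graph is connected with exactly 2 odd-degree vertices (2, 6).
Eulerian path exists (starting and ending at the odd-degree vertices), but no Eulerian circuit.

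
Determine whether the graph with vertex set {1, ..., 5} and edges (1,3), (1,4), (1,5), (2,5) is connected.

Step 1: Build adjacency list from edges:
  1: 3, 4, 5
  2: 5
  3: 1
  4: 1
  5: 1, 2

Step 2: Run BFS/DFS from vertex 1:
  Visited: {1, 3, 4, 5, 2}
  Reached 5 of 5 vertices

Step 3: All 5 vertices reached from vertex 1, so the graph is connected.
Answer: Yes, the graph is connected.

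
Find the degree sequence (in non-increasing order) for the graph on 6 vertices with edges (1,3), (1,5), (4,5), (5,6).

Step 1: Count edges incident to each vertex:
  deg(1) = 2 (neighbors: 3, 5)
  deg(2) = 0 (neighbors: none)
  deg(3) = 1 (neighbors: 1)
  deg(4) = 1 (neighbors: 5)
  deg(5) = 3 (neighbors: 1, 4, 6)
  deg(6) = 1 (neighbors: 5)

Step 2: Sort degrees in non-increasing order:
  Degrees: [2, 0, 1, 1, 3, 1] -> sorted: [3, 2, 1, 1, 1, 0]

Degree sequence: [3, 2, 1, 1, 1, 0]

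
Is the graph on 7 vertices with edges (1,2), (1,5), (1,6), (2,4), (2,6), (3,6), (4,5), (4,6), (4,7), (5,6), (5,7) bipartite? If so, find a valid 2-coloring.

Step 1: Attempt 2-coloring using BFS:
  Start at vertex 1, assign color 0
  Color vertex 2 with color 1 (neighbor of 1)
  Color vertex 5 with color 1 (neighbor of 1)
  Color vertex 6 with color 1 (neighbor of 1)
  Color vertex 4 with color 0 (neighbor of 2)

Step 2: Conflict found! Vertices 2 and 6 are adjacent but have the same color.
This means the graph contains an odd cycle.

The graph is NOT bipartite.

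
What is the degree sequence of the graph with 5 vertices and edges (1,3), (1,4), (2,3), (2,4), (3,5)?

Step 1: Count edges incident to each vertex:
  deg(1) = 2 (neighbors: 3, 4)
  deg(2) = 2 (neighbors: 3, 4)
  deg(3) = 3 (neighbors: 1, 2, 5)
  deg(4) = 2 (neighbors: 1, 2)
  deg(5) = 1 (neighbors: 3)

Step 2: Sort degrees in non-increasing order:
  Degrees: [2, 2, 3, 2, 1] -> sorted: [3, 2, 2, 2, 1]

Degree sequence: [3, 2, 2, 2, 1]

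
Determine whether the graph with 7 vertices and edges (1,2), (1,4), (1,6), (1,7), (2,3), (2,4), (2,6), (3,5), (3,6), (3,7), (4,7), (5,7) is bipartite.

Step 1: Attempt 2-coloring using BFS:
  Start at vertex 1, assign color 0
  Color vertex 2 with color 1 (neighbor of 1)
  Color vertex 4 with color 1 (neighbor of 1)
  Color vertex 6 with color 1 (neighbor of 1)
  Color vertex 7 with color 1 (neighbor of 1)
  Color vertex 3 with color 0 (neighbor of 2)

Step 2: Conflict found! Vertices 2 and 4 are adjacent but have the same color.
This means the graph contains an odd cycle.

The graph is NOT bipartite.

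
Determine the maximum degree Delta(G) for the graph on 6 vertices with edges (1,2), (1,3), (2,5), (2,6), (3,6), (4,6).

Step 1: Count edges incident to each vertex:
  deg(1) = 2 (neighbors: 2, 3)
  deg(2) = 3 (neighbors: 1, 5, 6)
  deg(3) = 2 (neighbors: 1, 6)
  deg(4) = 1 (neighbors: 6)
  deg(5) = 1 (neighbors: 2)
  deg(6) = 3 (neighbors: 2, 3, 4)

Step 2: Find maximum:
  max(2, 3, 2, 1, 1, 3) = 3 (vertex 2)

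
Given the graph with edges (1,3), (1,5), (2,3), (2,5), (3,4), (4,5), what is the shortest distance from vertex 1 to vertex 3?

Step 1: Build adjacency list:
  1: 3, 5
  2: 3, 5
  3: 1, 2, 4
  4: 3, 5
  5: 1, 2, 4

Step 2: BFS from vertex 1 to find shortest path to 3:
  vertex 3 reached at distance 1

Step 3: Shortest path: 1 -> 3
Path length: 1 edge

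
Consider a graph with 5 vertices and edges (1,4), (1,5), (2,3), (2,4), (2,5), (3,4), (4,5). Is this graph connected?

Step 1: Build adjacency list from edges:
  1: 4, 5
  2: 3, 4, 5
  3: 2, 4
  4: 1, 2, 3, 5
  5: 1, 2, 4

Step 2: Run BFS/DFS from vertex 1:
  Visited: {1, 4, 5, 2, 3}
  Reached 5 of 5 vertices

Step 3: All 5 vertices reached from vertex 1, so the graph is connected.
Answer: Yes, the graph is connected.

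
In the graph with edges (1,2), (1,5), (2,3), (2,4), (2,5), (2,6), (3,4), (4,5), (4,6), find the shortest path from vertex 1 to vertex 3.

Step 1: Build adjacency list:
  1: 2, 5
  2: 1, 3, 4, 5, 6
  3: 2, 4
  4: 2, 3, 5, 6
  5: 1, 2, 4
  6: 2, 4

Step 2: BFS from vertex 1 to find shortest path to 3:
  vertex 2 reached at distance 1
  vertex 5 reached at distance 1
  vertex 3 reached at distance 2

Step 3: Shortest path: 1 -> 2 -> 3
Path length: 2 edges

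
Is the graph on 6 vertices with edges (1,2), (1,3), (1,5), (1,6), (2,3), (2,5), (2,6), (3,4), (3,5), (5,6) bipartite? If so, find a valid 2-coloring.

Step 1: Attempt 2-coloring using BFS:
  Start at vertex 1, assign color 0
  Color vertex 2 with color 1 (neighbor of 1)
  Color vertex 3 with color 1 (neighbor of 1)
  Color vertex 5 with color 1 (neighbor of 1)
  Color vertex 6 with color 1 (neighbor of 1)

Step 2: Conflict found! Vertices 2 and 3 are adjacent but have the same color.
This means the graph contains an odd cycle.

The graph is NOT bipartite.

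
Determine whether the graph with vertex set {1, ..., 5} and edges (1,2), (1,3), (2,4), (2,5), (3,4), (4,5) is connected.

Step 1: Build adjacency list from edges:
  1: 2, 3
  2: 1, 4, 5
  3: 1, 4
  4: 2, 3, 5
  5: 2, 4

Step 2: Run BFS/DFS from vertex 1:
  Visited: {1, 2, 3, 4, 5}
  Reached 5 of 5 vertices

Step 3: All 5 vertices reached from vertex 1, so the graph is connected.
Answer: Yes, the graph is connected.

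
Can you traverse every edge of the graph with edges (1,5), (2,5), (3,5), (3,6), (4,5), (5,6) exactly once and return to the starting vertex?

Step 1: Find the degree of each vertex:
  deg(1) = 1
  deg(2) = 1
  deg(3) = 2
  deg(4) = 1
  deg(5) = 5
  deg(6) = 2

Step 2: Count vertices with odd degree:
  Odd-degree vertices: 1, 2, 4, 5 (4 total)

Step 3: Apply Euler's theorem:
  - Eulerian circuit exists iff graph is connected and all vertices have even degree
  - Eulerian path exists iff graph is connected and has 0 or 2 odd-degree vertices

Graph has 4 odd-degree vertices (need 0 or 2).
Neither Eulerian path nor Eulerian circuit exists.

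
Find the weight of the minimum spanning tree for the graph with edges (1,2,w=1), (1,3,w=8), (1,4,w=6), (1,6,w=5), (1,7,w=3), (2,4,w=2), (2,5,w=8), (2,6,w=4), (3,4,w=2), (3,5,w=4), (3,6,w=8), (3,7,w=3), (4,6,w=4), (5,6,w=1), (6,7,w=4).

Apply Kruskal's algorithm (sort edges by weight, add if no cycle):

Sorted edges by weight:
  (1,2) w=1
  (5,6) w=1
  (2,4) w=2
  (3,4) w=2
  (1,7) w=3
  (3,7) w=3
  (2,6) w=4
  (3,5) w=4
  (4,6) w=4
  (6,7) w=4
  (1,6) w=5
  (1,4) w=6
  (1,3) w=8
  (2,5) w=8
  (3,6) w=8

Add edge (1,2) w=1 -- no cycle. Running total: 1
Add edge (5,6) w=1 -- no cycle. Running total: 2
Add edge (2,4) w=2 -- no cycle. Running total: 4
Add edge (3,4) w=2 -- no cycle. Running total: 6
Add edge (1,7) w=3 -- no cycle. Running total: 9
Skip edge (3,7) w=3 -- would create cycle
Add edge (2,6) w=4 -- no cycle. Running total: 13

MST edges: (1,2,w=1), (5,6,w=1), (2,4,w=2), (3,4,w=2), (1,7,w=3), (2,6,w=4)
Total MST weight: 1 + 1 + 2 + 2 + 3 + 4 = 13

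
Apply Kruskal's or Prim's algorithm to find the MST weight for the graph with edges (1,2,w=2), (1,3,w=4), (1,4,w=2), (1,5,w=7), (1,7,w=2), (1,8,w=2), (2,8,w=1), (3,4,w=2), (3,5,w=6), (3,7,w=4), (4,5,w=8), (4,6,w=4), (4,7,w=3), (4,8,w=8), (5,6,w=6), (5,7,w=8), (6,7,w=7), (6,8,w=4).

Apply Kruskal's algorithm (sort edges by weight, add if no cycle):

Sorted edges by weight:
  (2,8) w=1
  (1,7) w=2
  (1,2) w=2
  (1,4) w=2
  (1,8) w=2
  (3,4) w=2
  (4,7) w=3
  (1,3) w=4
  (3,7) w=4
  (4,6) w=4
  (6,8) w=4
  (3,5) w=6
  (5,6) w=6
  (1,5) w=7
  (6,7) w=7
  (4,5) w=8
  (4,8) w=8
  (5,7) w=8

Add edge (2,8) w=1 -- no cycle. Running total: 1
Add edge (1,7) w=2 -- no cycle. Running total: 3
Add edge (1,2) w=2 -- no cycle. Running total: 5
Add edge (1,4) w=2 -- no cycle. Running total: 7
Skip edge (1,8) w=2 -- would create cycle
Add edge (3,4) w=2 -- no cycle. Running total: 9
Skip edge (4,7) w=3 -- would create cycle
Skip edge (1,3) w=4 -- would create cycle
Skip edge (3,7) w=4 -- would create cycle
Add edge (4,6) w=4 -- no cycle. Running total: 13
Skip edge (6,8) w=4 -- would create cycle
Add edge (3,5) w=6 -- no cycle. Running total: 19

MST edges: (2,8,w=1), (1,7,w=2), (1,2,w=2), (1,4,w=2), (3,4,w=2), (4,6,w=4), (3,5,w=6)
Total MST weight: 1 + 2 + 2 + 2 + 2 + 4 + 6 = 19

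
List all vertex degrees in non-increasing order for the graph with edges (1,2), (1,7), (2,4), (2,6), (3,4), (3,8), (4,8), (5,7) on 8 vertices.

Step 1: Count edges incident to each vertex:
  deg(1) = 2 (neighbors: 2, 7)
  deg(2) = 3 (neighbors: 1, 4, 6)
  deg(3) = 2 (neighbors: 4, 8)
  deg(4) = 3 (neighbors: 2, 3, 8)
  deg(5) = 1 (neighbors: 7)
  deg(6) = 1 (neighbors: 2)
  deg(7) = 2 (neighbors: 1, 5)
  deg(8) = 2 (neighbors: 3, 4)

Step 2: Sort degrees in non-increasing order:
  Degrees: [2, 3, 2, 3, 1, 1, 2, 2] -> sorted: [3, 3, 2, 2, 2, 2, 1, 1]

Degree sequence: [3, 3, 2, 2, 2, 2, 1, 1]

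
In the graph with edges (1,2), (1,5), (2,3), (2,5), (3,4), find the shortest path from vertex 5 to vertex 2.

Step 1: Build adjacency list:
  1: 2, 5
  2: 1, 3, 5
  3: 2, 4
  4: 3
  5: 1, 2

Step 2: BFS from vertex 5 to find shortest path to 2:
  vertex 1 reached at distance 1
  vertex 2 reached at distance 1

Step 3: Shortest path: 5 -> 2
Path length: 1 edge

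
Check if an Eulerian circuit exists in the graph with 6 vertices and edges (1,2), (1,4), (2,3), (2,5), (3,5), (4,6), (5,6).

Step 1: Find the degree of each vertex:
  deg(1) = 2
  deg(2) = 3
  deg(3) = 2
  deg(4) = 2
  deg(5) = 3
  deg(6) = 2

Step 2: Count vertices with odd degree:
  Odd-degree vertices: 2, 5 (2 total)

Step 3: Apply Euler's theorem:
  - Eulerian circuit exists iff graph is connected and all vertices have even degree
  - Eulerian path exists iff graph is connected and has 0 or 2 odd-degree vertices

Graph is connected with exactly 2 odd-degree vertices (2, 5).
Eulerian path exists (starting and ending at the odd-degree vertices), but no Eulerian circuit.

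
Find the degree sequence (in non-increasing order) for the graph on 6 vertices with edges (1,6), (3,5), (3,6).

Step 1: Count edges incident to each vertex:
  deg(1) = 1 (neighbors: 6)
  deg(2) = 0 (neighbors: none)
  deg(3) = 2 (neighbors: 5, 6)
  deg(4) = 0 (neighbors: none)
  deg(5) = 1 (neighbors: 3)
  deg(6) = 2 (neighbors: 1, 3)

Step 2: Sort degrees in non-increasing order:
  Degrees: [1, 0, 2, 0, 1, 2] -> sorted: [2, 2, 1, 1, 0, 0]

Degree sequence: [2, 2, 1, 1, 0, 0]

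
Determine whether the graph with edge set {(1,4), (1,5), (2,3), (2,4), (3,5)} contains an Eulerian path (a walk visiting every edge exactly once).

Step 1: Find the degree of each vertex:
  deg(1) = 2
  deg(2) = 2
  deg(3) = 2
  deg(4) = 2
  deg(5) = 2

Step 2: Count vertices with odd degree:
  All vertices have even degree (0 odd-degree vertices)

Step 3: Apply Euler's theorem:
  - Eulerian circuit exists iff graph is connected and all vertices have even degree
  - Eulerian path exists iff graph is connected and has 0 or 2 odd-degree vertices

Graph is connected with 0 odd-degree vertices.
Both Eulerian circuit and Eulerian path exist.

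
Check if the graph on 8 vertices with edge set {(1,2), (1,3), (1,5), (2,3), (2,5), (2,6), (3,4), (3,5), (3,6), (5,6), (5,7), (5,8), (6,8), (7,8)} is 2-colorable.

Step 1: Attempt 2-coloring using BFS:
  Start at vertex 1, assign color 0
  Color vertex 2 with color 1 (neighbor of 1)
  Color vertex 3 with color 1 (neighbor of 1)
  Color vertex 5 with color 1 (neighbor of 1)

Step 2: Conflict found! Vertices 2 and 3 are adjacent but have the same color.
This means the graph contains an odd cycle.

The graph is NOT bipartite.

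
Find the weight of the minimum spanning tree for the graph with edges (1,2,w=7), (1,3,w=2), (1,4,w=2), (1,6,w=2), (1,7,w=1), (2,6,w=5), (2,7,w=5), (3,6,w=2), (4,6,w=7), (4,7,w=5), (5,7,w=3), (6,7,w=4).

Apply Kruskal's algorithm (sort edges by weight, add if no cycle):

Sorted edges by weight:
  (1,7) w=1
  (1,6) w=2
  (1,3) w=2
  (1,4) w=2
  (3,6) w=2
  (5,7) w=3
  (6,7) w=4
  (2,7) w=5
  (2,6) w=5
  (4,7) w=5
  (1,2) w=7
  (4,6) w=7

Add edge (1,7) w=1 -- no cycle. Running total: 1
Add edge (1,6) w=2 -- no cycle. Running total: 3
Add edge (1,3) w=2 -- no cycle. Running total: 5
Add edge (1,4) w=2 -- no cycle. Running total: 7
Skip edge (3,6) w=2 -- would create cycle
Add edge (5,7) w=3 -- no cycle. Running total: 10
Skip edge (6,7) w=4 -- would create cycle
Add edge (2,7) w=5 -- no cycle. Running total: 15

MST edges: (1,7,w=1), (1,6,w=2), (1,3,w=2), (1,4,w=2), (5,7,w=3), (2,7,w=5)
Total MST weight: 1 + 2 + 2 + 2 + 3 + 5 = 15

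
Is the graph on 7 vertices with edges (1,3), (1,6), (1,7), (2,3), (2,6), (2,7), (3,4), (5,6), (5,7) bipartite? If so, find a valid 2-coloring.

Step 1: Attempt 2-coloring using BFS:
  Start at vertex 1, assign color 0
  Color vertex 3 with color 1 (neighbor of 1)
  Color vertex 6 with color 1 (neighbor of 1)
  Color vertex 7 with color 1 (neighbor of 1)
  Color vertex 2 with color 0 (neighbor of 3)
  Color vertex 4 with color 0 (neighbor of 3)
  Color vertex 5 with color 0 (neighbor of 6)

Step 2: 2-coloring succeeded. No conflicts found.
  Set A (color 0): {1, 2, 4, 5}
  Set B (color 1): {3, 6, 7}

The graph is bipartite with partition {1, 2, 4, 5}, {3, 6, 7}.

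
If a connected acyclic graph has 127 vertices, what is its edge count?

A tree on n vertices always has exactly n - 1 edges.
For n = 127: edges = 127 - 1 = 126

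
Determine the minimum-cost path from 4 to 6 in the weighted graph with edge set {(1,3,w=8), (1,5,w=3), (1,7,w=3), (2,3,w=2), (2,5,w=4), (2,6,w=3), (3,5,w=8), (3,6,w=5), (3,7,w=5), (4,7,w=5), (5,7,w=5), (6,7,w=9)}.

Step 1: Build adjacency list with weights:
  1: 3(w=8), 5(w=3), 7(w=3)
  2: 3(w=2), 5(w=4), 6(w=3)
  3: 1(w=8), 2(w=2), 5(w=8), 6(w=5), 7(w=5)
  4: 7(w=5)
  5: 1(w=3), 2(w=4), 3(w=8), 7(w=5)
  6: 2(w=3), 3(w=5), 7(w=9)
  7: 1(w=3), 3(w=5), 4(w=5), 5(w=5), 6(w=9)

Step 2: Apply Dijkstra's algorithm from vertex 4:
  Visit vertex 4 (distance=0)
    Update dist[7] = 5
  Visit vertex 7 (distance=5)
    Update dist[1] = 8
    Update dist[3] = 10
    Update dist[5] = 10
    Update dist[6] = 14
  Visit vertex 1 (distance=8)
  Visit vertex 3 (distance=10)
    Update dist[2] = 12
  Visit vertex 5 (distance=10)
  Visit vertex 2 (distance=12)
  Visit vertex 6 (distance=14)

Step 3: Shortest path: 4 -> 7 -> 6
Total weight: 5 + 9 = 14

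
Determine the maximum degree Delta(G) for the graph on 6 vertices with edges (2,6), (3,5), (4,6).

Step 1: Count edges incident to each vertex:
  deg(1) = 0 (neighbors: none)
  deg(2) = 1 (neighbors: 6)
  deg(3) = 1 (neighbors: 5)
  deg(4) = 1 (neighbors: 6)
  deg(5) = 1 (neighbors: 3)
  deg(6) = 2 (neighbors: 2, 4)

Step 2: Find maximum:
  max(0, 1, 1, 1, 1, 2) = 2 (vertex 6)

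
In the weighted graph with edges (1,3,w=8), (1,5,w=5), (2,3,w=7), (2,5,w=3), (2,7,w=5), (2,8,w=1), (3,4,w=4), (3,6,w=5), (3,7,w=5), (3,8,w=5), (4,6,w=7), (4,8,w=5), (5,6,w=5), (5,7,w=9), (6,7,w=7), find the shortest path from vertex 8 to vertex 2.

Step 1: Build adjacency list with weights:
  1: 3(w=8), 5(w=5)
  2: 3(w=7), 5(w=3), 7(w=5), 8(w=1)
  3: 1(w=8), 2(w=7), 4(w=4), 6(w=5), 7(w=5), 8(w=5)
  4: 3(w=4), 6(w=7), 8(w=5)
  5: 1(w=5), 2(w=3), 6(w=5), 7(w=9)
  6: 3(w=5), 4(w=7), 5(w=5), 7(w=7)
  7: 2(w=5), 3(w=5), 5(w=9), 6(w=7)
  8: 2(w=1), 3(w=5), 4(w=5)

Step 2: Apply Dijkstra's algorithm from vertex 8:
  Visit vertex 8 (distance=0)
    Update dist[2] = 1
    Update dist[3] = 5
    Update dist[4] = 5
  Visit vertex 2 (distance=1)
    Update dist[5] = 4
    Update dist[7] = 6

Step 3: Shortest path: 8 -> 2
Total weight: 1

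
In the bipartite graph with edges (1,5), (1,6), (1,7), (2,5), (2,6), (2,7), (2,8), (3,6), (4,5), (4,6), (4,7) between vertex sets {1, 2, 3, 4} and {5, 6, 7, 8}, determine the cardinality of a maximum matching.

Step 1: List the neighbors of each left vertex:
  1: 5, 6, 7
  2: 5, 6, 7, 8
  3: 6
  4: 5, 6, 7

Step 2: Greedily match left vertices, then look for augmenting paths:
  Match 1 -- 5
  Match 2 -- 8
  Match 3 -- 6
  Match 4 -- 7
  No augmenting path remains.

Step 3: Verify this is maximum:
  Matching size 4 = min(|L|, |R|) = min(4, 4), which is an upper bound, so this matching is maximum.

Maximum matching: {(1,5), (2,8), (3,6), (4,7)}
Size: 4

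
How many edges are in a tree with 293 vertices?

A tree on n vertices always has exactly n - 1 edges.
For n = 293: edges = 293 - 1 = 292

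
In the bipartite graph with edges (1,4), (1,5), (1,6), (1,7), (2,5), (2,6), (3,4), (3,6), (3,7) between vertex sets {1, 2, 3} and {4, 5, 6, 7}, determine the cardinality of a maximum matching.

Step 1: List the neighbors of each left vertex:
  1: 4, 5, 6, 7
  2: 5, 6
  3: 4, 6, 7

Step 2: Greedily match left vertices, then look for augmenting paths:
  Match 1 -- 4
  Match 2 -- 5
  Match 3 -- 6
  No augmenting path remains.

Step 3: Verify this is maximum:
  Matching size 3 = min(|L|, |R|) = min(3, 4), which is an upper bound, so this matching is maximum.

Maximum matching: {(1,4), (2,5), (3,6)}
Size: 3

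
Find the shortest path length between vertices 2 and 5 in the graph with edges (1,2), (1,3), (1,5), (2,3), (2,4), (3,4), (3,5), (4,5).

Step 1: Build adjacency list:
  1: 2, 3, 5
  2: 1, 3, 4
  3: 1, 2, 4, 5
  4: 2, 3, 5
  5: 1, 3, 4

Step 2: BFS from vertex 2 to find shortest path to 5:
  vertex 1 reached at distance 1
  vertex 3 reached at distance 1
  vertex 4 reached at distance 1
  vertex 5 reached at distance 2

Step 3: Shortest path: 2 -> 4 -> 5
Path length: 2 edges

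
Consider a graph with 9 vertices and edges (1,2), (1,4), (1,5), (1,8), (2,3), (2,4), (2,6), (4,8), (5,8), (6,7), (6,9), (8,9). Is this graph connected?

Step 1: Build adjacency list from edges:
  1: 2, 4, 5, 8
  2: 1, 3, 4, 6
  3: 2
  4: 1, 2, 8
  5: 1, 8
  6: 2, 7, 9
  7: 6
  8: 1, 4, 5, 9
  9: 6, 8

Step 2: Run BFS/DFS from vertex 1:
  Visited: {1, 2, 4, 5, 8, 3, 6, 9, 7}
  Reached 9 of 9 vertices

Step 3: All 9 vertices reached from vertex 1, so the graph is connected.
Answer: Yes, the graph is connected.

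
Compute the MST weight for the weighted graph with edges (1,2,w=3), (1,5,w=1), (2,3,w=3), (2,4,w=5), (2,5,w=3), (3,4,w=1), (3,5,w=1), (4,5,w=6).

Apply Kruskal's algorithm (sort edges by weight, add if no cycle):

Sorted edges by weight:
  (1,5) w=1
  (3,4) w=1
  (3,5) w=1
  (1,2) w=3
  (2,5) w=3
  (2,3) w=3
  (2,4) w=5
  (4,5) w=6

Add edge (1,5) w=1 -- no cycle. Running total: 1
Add edge (3,4) w=1 -- no cycle. Running total: 2
Add edge (3,5) w=1 -- no cycle. Running total: 3
Add edge (1,2) w=3 -- no cycle. Running total: 6

MST edges: (1,5,w=1), (3,4,w=1), (3,5,w=1), (1,2,w=3)
Total MST weight: 1 + 1 + 1 + 3 = 6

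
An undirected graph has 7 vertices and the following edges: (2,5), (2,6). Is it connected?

Step 1: Build adjacency list from edges:
  1: (none)
  2: 5, 6
  3: (none)
  4: (none)
  5: 2
  6: 2
  7: (none)

Step 2: Run BFS/DFS from vertex 1:
  Visited: {1}
  Reached 1 of 7 vertices

Step 3: Only 1 of 7 vertices reached. Graph is disconnected.
Connected components: {1}, {2, 5, 6}, {3}, {4}, {7}
Answer: No, the graph is not connected (5 components).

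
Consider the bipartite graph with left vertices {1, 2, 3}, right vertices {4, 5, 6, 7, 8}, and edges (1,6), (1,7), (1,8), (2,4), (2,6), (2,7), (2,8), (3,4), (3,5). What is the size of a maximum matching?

Step 1: List the neighbors of each left vertex:
  1: 6, 7, 8
  2: 4, 6, 7, 8
  3: 4, 5

Step 2: Greedily match left vertices, then look for augmenting paths:
  Match 1 -- 6
  Match 2 -- 4
  Match 3 -- 5
  No augmenting path remains.

Step 3: Verify this is maximum:
  Matching size 3 = min(|L|, |R|) = min(3, 5), which is an upper bound, so this matching is maximum.

Maximum matching: {(1,6), (2,4), (3,5)}
Size: 3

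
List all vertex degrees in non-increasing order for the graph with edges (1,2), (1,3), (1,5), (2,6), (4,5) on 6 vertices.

Step 1: Count edges incident to each vertex:
  deg(1) = 3 (neighbors: 2, 3, 5)
  deg(2) = 2 (neighbors: 1, 6)
  deg(3) = 1 (neighbors: 1)
  deg(4) = 1 (neighbors: 5)
  deg(5) = 2 (neighbors: 1, 4)
  deg(6) = 1 (neighbors: 2)

Step 2: Sort degrees in non-increasing order:
  Degrees: [3, 2, 1, 1, 2, 1] -> sorted: [3, 2, 2, 1, 1, 1]

Degree sequence: [3, 2, 2, 1, 1, 1]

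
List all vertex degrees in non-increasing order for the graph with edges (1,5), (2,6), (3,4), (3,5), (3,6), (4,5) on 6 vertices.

Step 1: Count edges incident to each vertex:
  deg(1) = 1 (neighbors: 5)
  deg(2) = 1 (neighbors: 6)
  deg(3) = 3 (neighbors: 4, 5, 6)
  deg(4) = 2 (neighbors: 3, 5)
  deg(5) = 3 (neighbors: 1, 3, 4)
  deg(6) = 2 (neighbors: 2, 3)

Step 2: Sort degrees in non-increasing order:
  Degrees: [1, 1, 3, 2, 3, 2] -> sorted: [3, 3, 2, 2, 1, 1]

Degree sequence: [3, 3, 2, 2, 1, 1]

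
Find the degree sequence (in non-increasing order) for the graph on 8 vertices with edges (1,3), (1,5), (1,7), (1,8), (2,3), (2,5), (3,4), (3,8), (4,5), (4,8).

Step 1: Count edges incident to each vertex:
  deg(1) = 4 (neighbors: 3, 5, 7, 8)
  deg(2) = 2 (neighbors: 3, 5)
  deg(3) = 4 (neighbors: 1, 2, 4, 8)
  deg(4) = 3 (neighbors: 3, 5, 8)
  deg(5) = 3 (neighbors: 1, 2, 4)
  deg(6) = 0 (neighbors: none)
  deg(7) = 1 (neighbors: 1)
  deg(8) = 3 (neighbors: 1, 3, 4)

Step 2: Sort degrees in non-increasing order:
  Degrees: [4, 2, 4, 3, 3, 0, 1, 3] -> sorted: [4, 4, 3, 3, 3, 2, 1, 0]

Degree sequence: [4, 4, 3, 3, 3, 2, 1, 0]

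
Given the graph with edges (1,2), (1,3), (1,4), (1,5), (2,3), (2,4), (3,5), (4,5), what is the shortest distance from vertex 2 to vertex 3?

Step 1: Build adjacency list:
  1: 2, 3, 4, 5
  2: 1, 3, 4
  3: 1, 2, 5
  4: 1, 2, 5
  5: 1, 3, 4

Step 2: BFS from vertex 2 to find shortest path to 3:
  vertex 1 reached at distance 1
  vertex 3 reached at distance 1

Step 3: Shortest path: 2 -> 3
Path length: 1 edge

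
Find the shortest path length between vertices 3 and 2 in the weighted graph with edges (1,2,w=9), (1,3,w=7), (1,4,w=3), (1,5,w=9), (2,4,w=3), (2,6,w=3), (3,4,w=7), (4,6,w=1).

Step 1: Build adjacency list with weights:
  1: 2(w=9), 3(w=7), 4(w=3), 5(w=9)
  2: 1(w=9), 4(w=3), 6(w=3)
  3: 1(w=7), 4(w=7)
  4: 1(w=3), 2(w=3), 3(w=7), 6(w=1)
  5: 1(w=9)
  6: 2(w=3), 4(w=1)

Step 2: Apply Dijkstra's algorithm from vertex 3:
  Visit vertex 3 (distance=0)
    Update dist[1] = 7
    Update dist[4] = 7
  Visit vertex 1 (distance=7)
    Update dist[2] = 16
    Update dist[5] = 16
  Visit vertex 4 (distance=7)
    Update dist[2] = 10
    Update dist[6] = 8
  Visit vertex 6 (distance=8)
  Visit vertex 2 (distance=10)

Step 3: Shortest path: 3 -> 4 -> 2
Total weight: 7 + 3 = 10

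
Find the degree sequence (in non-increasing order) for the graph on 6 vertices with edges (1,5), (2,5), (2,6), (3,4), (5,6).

Step 1: Count edges incident to each vertex:
  deg(1) = 1 (neighbors: 5)
  deg(2) = 2 (neighbors: 5, 6)
  deg(3) = 1 (neighbors: 4)
  deg(4) = 1 (neighbors: 3)
  deg(5) = 3 (neighbors: 1, 2, 6)
  deg(6) = 2 (neighbors: 2, 5)

Step 2: Sort degrees in non-increasing order:
  Degrees: [1, 2, 1, 1, 3, 2] -> sorted: [3, 2, 2, 1, 1, 1]

Degree sequence: [3, 2, 2, 1, 1, 1]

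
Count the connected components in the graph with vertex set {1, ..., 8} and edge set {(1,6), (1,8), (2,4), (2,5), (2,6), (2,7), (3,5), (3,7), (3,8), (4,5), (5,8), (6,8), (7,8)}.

Step 1: Build adjacency list from edges:
  1: 6, 8
  2: 4, 5, 6, 7
  3: 5, 7, 8
  4: 2, 5
  5: 2, 3, 4, 8
  6: 1, 2, 8
  7: 2, 3, 8
  8: 1, 3, 5, 6, 7

Step 2: Run BFS/DFS from vertex 1:
  Visited: {1, 6, 8, 2, 3, 5, 7, 4}
  Reached 8 of 8 vertices

Step 3: All 8 vertices reached from vertex 1, so the graph is connected.
Number of connected components: 1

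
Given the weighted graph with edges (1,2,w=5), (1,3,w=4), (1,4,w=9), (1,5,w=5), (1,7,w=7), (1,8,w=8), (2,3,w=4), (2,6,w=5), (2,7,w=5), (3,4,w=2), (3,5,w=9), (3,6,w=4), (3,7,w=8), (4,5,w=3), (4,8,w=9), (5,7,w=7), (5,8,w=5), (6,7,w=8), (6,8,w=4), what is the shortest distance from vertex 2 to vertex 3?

Step 1: Build adjacency list with weights:
  1: 2(w=5), 3(w=4), 4(w=9), 5(w=5), 7(w=7), 8(w=8)
  2: 1(w=5), 3(w=4), 6(w=5), 7(w=5)
  3: 1(w=4), 2(w=4), 4(w=2), 5(w=9), 6(w=4), 7(w=8)
  4: 1(w=9), 3(w=2), 5(w=3), 8(w=9)
  5: 1(w=5), 3(w=9), 4(w=3), 7(w=7), 8(w=5)
  6: 2(w=5), 3(w=4), 7(w=8), 8(w=4)
  7: 1(w=7), 2(w=5), 3(w=8), 5(w=7), 6(w=8)
  8: 1(w=8), 4(w=9), 5(w=5), 6(w=4)

Step 2: Apply Dijkstra's algorithm from vertex 2:
  Visit vertex 2 (distance=0)
    Update dist[1] = 5
    Update dist[3] = 4
    Update dist[6] = 5
    Update dist[7] = 5
  Visit vertex 3 (distance=4)
    Update dist[4] = 6
    Update dist[5] = 13

Step 3: Shortest path: 2 -> 3
Total weight: 4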